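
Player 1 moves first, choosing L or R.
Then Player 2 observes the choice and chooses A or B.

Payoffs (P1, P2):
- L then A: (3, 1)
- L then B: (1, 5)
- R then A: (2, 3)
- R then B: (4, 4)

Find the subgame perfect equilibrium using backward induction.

P1 plays R, P2 plays B after L and B after R; Payoff (4, 4)

Work:
Backward induction:
After L: P2 chooses B → P1 gets 1
After R: P2 chooses B → P1 gets 4
P1 chooses R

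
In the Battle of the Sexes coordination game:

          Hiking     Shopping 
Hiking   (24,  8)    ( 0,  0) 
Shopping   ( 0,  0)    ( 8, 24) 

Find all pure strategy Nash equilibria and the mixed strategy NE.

Pure NE: (Hiking, Hiking) and (Shopping, Shopping); Mixed NE: p = 0.75, q = 0.25

Work:
Check pure NE:
(Hiking, Hiking): (24, 8) - no unilateral deviation beneficial
(Shopping, Shopping): (8, 24) - no unilateral deviation beneficial
Mixed NE: P1 plays Hiking with p = 0.75, P2 plays Hiking with q = 0.25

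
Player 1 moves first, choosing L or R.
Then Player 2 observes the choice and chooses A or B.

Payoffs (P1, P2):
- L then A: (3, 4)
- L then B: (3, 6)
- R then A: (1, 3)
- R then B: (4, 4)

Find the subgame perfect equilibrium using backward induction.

P1 plays R, P2 plays B after L and B after R; Payoff (4, 4)

Work:
Backward induction:
After L: P2 chooses B → P1 gets 3
After R: P2 chooses B → P1 gets 4
P1 chooses R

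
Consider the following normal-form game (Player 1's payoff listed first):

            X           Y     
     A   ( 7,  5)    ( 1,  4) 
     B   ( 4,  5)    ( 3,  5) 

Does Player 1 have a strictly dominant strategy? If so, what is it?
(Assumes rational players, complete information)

No strictly dominant strategy exists for Player 1

Work:
A strategy strictly dominates another if it gives a strictly higher payoff against every opponent action. Compare each pair of P1's strategies column-by-column:
  A vs B: [7 vs 4, 1 vs 3] → A does not strictly dominate B (column Y: 1 ≤ 3)
  B vs A: [4 vs 7, 3 vs 1] → B does not strictly dominate A (column X: 4 ≤ 7)
No single strategy strictly dominates all others → no strictly dominant strategy.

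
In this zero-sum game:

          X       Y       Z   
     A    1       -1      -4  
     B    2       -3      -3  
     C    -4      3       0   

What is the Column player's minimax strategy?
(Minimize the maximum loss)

Column should play Z, value = 0

Work:
Column player minimizes Row's maximum payoff:
Column X: max payoff to Row = 2
Column Y: max payoff to Row = 3
Column Z: max payoff to Row = 0
Minimum is 0, achieved by column Z.
Minimax strategy: Z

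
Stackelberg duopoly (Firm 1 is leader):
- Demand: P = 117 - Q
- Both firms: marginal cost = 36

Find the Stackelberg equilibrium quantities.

q₁* (leader) = 40.5, q₂* (follower) = 20.25

Work:
Follower's reaction: q₂ = (a - c - q₁)/2
Leader substitutes: π₁ = q₁·(a - q₁ - (a-c-q₁)/2 - c)
FOC: q₁* = (117 - 36)/2 = 40.50
Then: q₂* = (117 - 36 - 40.5)/2 = 20.25
Leader has first-mover advantage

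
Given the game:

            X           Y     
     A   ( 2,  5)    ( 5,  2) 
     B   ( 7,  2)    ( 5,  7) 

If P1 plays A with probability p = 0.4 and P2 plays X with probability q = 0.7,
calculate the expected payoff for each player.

E[P1] = 5.0, E[P2] = 3.74

Work:
E[P1] = p·q·π₁(A,X) + p·(1-q)·π₁(A,Y) + (1-p)·q·π₁(B,X) + (1-p)·(1-q)·π₁(B,Y)
= 0.4·0.7·2 + 0.4·0.3·5 + 0.6·0.7·7 + 0.6·0.3·5
= 5.0

E[P2] = 3.74 (similar calculation)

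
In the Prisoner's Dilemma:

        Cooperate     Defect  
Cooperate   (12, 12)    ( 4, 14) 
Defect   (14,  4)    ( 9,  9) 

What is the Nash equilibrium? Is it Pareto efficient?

(Defect, Defect) is NE; not Pareto efficient

Work:
Defect dominates Cooperate for both players:
If P2 cooperates: Defect (14) > Cooperate (12)
If P2 defects: Defect (9) > Cooperate (4)
NE: (Defect, Defect) with payoff (9, 9)
But (Cooperate, Cooperate) = (12, 12) Pareto dominates (9, 9)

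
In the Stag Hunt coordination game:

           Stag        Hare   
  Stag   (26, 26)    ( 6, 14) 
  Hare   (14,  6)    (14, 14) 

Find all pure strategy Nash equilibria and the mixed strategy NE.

Pure NE: (Stag, Stag) and (Hare, Hare); Mixed NE: p = 0.4, q = 0.4

Work:
Check pure NE:
(Stag, Stag): (26, 26) - no unilateral deviation beneficial
(Hare, Hare): (14, 14) - no unilateral deviation beneficial
Mixed NE: P1 plays Stag with p = 0.4, P2 plays Stag with q = 0.4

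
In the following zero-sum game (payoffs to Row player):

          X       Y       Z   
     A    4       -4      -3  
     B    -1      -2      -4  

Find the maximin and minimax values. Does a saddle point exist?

Maximin = -4, Minimax = -3, Saddle: False

Work:
Row minimums: [-4, -4] → maximin = -4
Column maximums: [4, -2, -3] → minimax = -3
No saddle point (maximin ≠ minimax). Mixed strategy needed.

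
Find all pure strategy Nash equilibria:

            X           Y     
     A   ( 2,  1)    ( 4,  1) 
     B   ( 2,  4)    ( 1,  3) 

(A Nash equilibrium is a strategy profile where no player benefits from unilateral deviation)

Nash equilibrium: (A, X), (A, Y), (B, X)

Work:
Best responses:
  P1 vs X: payoffs [2, 2] → best response A/B (payoff 2)
  P1 vs Y: payoffs [4, 1] → best response A (payoff 4)
  P2 vs A: payoffs [1, 1] → best response X/Y (payoff 1)
  P2 vs B: payoffs [4, 3] → best response X (payoff 4)
Mutual best responses: (A,X), (A,Y), (B,X) → Nash equilibria.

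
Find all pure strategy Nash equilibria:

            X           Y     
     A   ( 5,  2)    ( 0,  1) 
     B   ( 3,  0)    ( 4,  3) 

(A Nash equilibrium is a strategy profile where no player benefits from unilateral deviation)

Nash equilibrium: (A, X), (B, Y)

Work:
Best responses:
  P1 vs X: payoffs [5, 3] → best response A (payoff 5)
  P1 vs Y: payoffs [0, 4] → best response B (payoff 4)
  P2 vs A: payoffs [2, 1] → best response X (payoff 2)
  P2 vs B: payoffs [0, 3] → best response Y (payoff 3)
Mutual best responses: (A,X), (B,Y) → Nash equilibria.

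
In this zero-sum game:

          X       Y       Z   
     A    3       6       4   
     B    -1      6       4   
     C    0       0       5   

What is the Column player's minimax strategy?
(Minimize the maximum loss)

Column should play X, value = 3

Work:
Column player minimizes Row's maximum payoff:
Column X: max payoff to Row = 3
Column Y: max payoff to Row = 6
Column Z: max payoff to Row = 5
Minimum is 3, achieved by column X.
Minimax strategy: X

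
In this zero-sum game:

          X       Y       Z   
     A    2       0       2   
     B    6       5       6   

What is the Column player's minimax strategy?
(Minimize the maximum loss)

Column should play Y, value = 5

Work:
Column player minimizes Row's maximum payoff:
Column X: max payoff to Row = 6
Column Y: max payoff to Row = 5
Column Z: max payoff to Row = 6
Minimum is 5, achieved by column Y.
Minimax strategy: Y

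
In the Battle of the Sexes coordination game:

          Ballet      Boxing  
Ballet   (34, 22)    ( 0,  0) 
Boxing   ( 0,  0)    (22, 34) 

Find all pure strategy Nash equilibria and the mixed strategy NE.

Pure NE: (Ballet, Ballet) and (Boxing, Boxing); Mixed NE: p = 0.6071, q = 0.3929

Work:
Check pure NE:
(Ballet, Ballet): (34, 22) - no unilateral deviation beneficial
(Boxing, Boxing): (22, 34) - no unilateral deviation beneficial
Mixed NE: P1 plays Ballet with p = 0.6071, P2 plays Ballet with q = 0.3929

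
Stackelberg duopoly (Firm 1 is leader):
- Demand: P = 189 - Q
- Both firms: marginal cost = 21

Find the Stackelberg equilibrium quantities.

q₁* (leader) = 84.0, q₂* (follower) = 42.0

Work:
Follower's reaction: q₂ = (a - c - q₁)/2
Leader substitutes: π₁ = q₁·(a - q₁ - (a-c-q₁)/2 - c)
FOC: q₁* = (189 - 21)/2 = 84.00
Then: q₂* = (189 - 21 - 84.0)/2 = 42.00
Leader has first-mover advantage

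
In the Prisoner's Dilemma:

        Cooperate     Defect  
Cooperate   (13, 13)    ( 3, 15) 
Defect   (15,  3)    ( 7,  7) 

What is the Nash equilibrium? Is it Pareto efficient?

(Defect, Defect) is NE; not Pareto efficient

Work:
Defect dominates Cooperate for both players:
If P2 cooperates: Defect (15) > Cooperate (13)
If P2 defects: Defect (7) > Cooperate (3)
NE: (Defect, Defect) with payoff (7, 7)
But (Cooperate, Cooperate) = (13, 13) Pareto dominates (7, 7)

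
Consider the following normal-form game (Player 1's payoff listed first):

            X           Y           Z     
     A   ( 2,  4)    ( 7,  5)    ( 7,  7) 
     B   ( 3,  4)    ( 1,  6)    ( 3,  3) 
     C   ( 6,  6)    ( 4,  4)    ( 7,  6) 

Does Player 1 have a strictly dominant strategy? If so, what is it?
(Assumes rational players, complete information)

No strictly dominant strategy exists for Player 1

Work:
A strategy strictly dominates another if it gives a strictly higher payoff against every opponent action. Compare each pair of P1's strategies column-by-column:
  A vs B: [2 vs 3, 7 vs 1, 7 vs 3] → A does not strictly dominate B (column X: 2 ≤ 3)
  A vs C: [2 vs 6, 7 vs 4, 7 vs 7] → A does not strictly dominate C (column X: 2 ≤ 6)
  B vs A: [3 vs 2, 1 vs 7, 3 vs 7] → B does not strictly dominate A (column Y: 1 ≤ 7)
  B vs C: [3 vs 6, 1 vs 4, 3 vs 7] → B does not strictly dominate C (column X: 3 ≤ 6)
  C vs A: [6 vs 2, 4 vs 7, 7 vs 7] → C does not strictly dominate A (column Y: 4 ≤ 7)
  C vs B: [6 vs 3, 4 vs 1, 7 vs 3] → C strictly dominates B
No single strategy strictly dominates all others → no strictly dominant strategy.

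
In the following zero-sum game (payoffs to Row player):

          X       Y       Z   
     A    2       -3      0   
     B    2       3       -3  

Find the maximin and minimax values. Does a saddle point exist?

Maximin = -3, Minimax = 0, Saddle: False

Work:
Row minimums: [-3, -3] → maximin = -3
Column maximums: [2, 3, 0] → minimax = 0
No saddle point (maximin ≠ minimax). Mixed strategy needed.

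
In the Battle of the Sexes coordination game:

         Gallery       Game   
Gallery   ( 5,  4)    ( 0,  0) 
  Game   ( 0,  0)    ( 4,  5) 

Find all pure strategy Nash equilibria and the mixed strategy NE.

Pure NE: (Gallery, Gallery) and (Game, Game); Mixed NE: p = 0.5556, q = 0.4444

Work:
Check pure NE:
(Gallery, Gallery): (5, 4) - no unilateral deviation beneficial
(Game, Game): (4, 5) - no unilateral deviation beneficial
Mixed NE: P1 plays Gallery with p = 0.5556, P2 plays Gallery with q = 0.4444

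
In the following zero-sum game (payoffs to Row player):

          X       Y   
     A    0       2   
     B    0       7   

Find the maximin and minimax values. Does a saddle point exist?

Maximin = 0, Minimax = 0, Saddle: True

Work:
Row minimums: [0, 0] → maximin = 0
Column maximums: [0, 7] → minimax = 0
Saddle point exists! Game value = 0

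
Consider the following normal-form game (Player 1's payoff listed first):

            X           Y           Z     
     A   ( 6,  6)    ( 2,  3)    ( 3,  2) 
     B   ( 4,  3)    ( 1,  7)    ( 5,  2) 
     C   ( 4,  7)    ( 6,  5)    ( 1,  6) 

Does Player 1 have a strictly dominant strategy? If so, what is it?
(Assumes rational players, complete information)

No strictly dominant strategy exists for Player 1

Work:
A strategy strictly dominates another if it gives a strictly higher payoff against every opponent action. Compare each pair of P1's strategies column-by-column:
  A vs B: [6 vs 4, 2 vs 1, 3 vs 5] → A does not strictly dominate B (column Z: 3 ≤ 5)
  A vs C: [6 vs 4, 2 vs 6, 3 vs 1] → A does not strictly dominate C (column Y: 2 ≤ 6)
  B vs A: [4 vs 6, 1 vs 2, 5 vs 3] → B does not strictly dominate A (column X: 4 ≤ 6)
  B vs C: [4 vs 4, 1 vs 6, 5 vs 1] → B does not strictly dominate C (column X: 4 ≤ 4)
  C vs A: [4 vs 6, 6 vs 2, 1 vs 3] → C does not strictly dominate A (column X: 4 ≤ 6)
  C vs B: [4 vs 4, 6 vs 1, 1 vs 5] → C does not strictly dominate B (column X: 4 ≤ 4)
No single strategy strictly dominates all others → no strictly dominant strategy.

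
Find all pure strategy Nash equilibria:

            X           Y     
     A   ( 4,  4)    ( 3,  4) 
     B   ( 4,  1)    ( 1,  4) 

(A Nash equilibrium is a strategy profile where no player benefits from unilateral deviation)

Nash equilibrium: (A, X), (A, Y)

Work:
Best responses:
  P1 vs X: payoffs [4, 4] → best response A/B (payoff 4)
  P1 vs Y: payoffs [3, 1] → best response A (payoff 3)
  P2 vs A: payoffs [4, 4] → best response X/Y (payoff 4)
  P2 vs B: payoffs [1, 4] → best response Y (payoff 4)
Mutual best responses: (A,X), (A,Y) → Nash equilibria.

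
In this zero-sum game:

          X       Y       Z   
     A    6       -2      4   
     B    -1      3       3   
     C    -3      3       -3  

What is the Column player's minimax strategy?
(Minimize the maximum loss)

Column should play Y, value = 3

Work:
Column player minimizes Row's maximum payoff:
Column X: max payoff to Row = 6
Column Y: max payoff to Row = 3
Column Z: max payoff to Row = 4
Minimum is 3, achieved by column Y.
Minimax strategy: Y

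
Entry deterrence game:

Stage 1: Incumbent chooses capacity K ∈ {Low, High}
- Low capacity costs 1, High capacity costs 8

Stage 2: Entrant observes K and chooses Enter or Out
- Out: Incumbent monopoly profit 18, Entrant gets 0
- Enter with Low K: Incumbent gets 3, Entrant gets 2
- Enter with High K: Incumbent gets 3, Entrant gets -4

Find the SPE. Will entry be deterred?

SPE: (High, Enter|Low, Out|High); Entry deterred. Incumbent net profit = 10

Work:
After Low K: Entrant enters (2 > 0)
After High K: Entrant stays out (-4 < 0)
Incumbent: Low → 3−1=2, High → 18−8=10
Incumbent chooses High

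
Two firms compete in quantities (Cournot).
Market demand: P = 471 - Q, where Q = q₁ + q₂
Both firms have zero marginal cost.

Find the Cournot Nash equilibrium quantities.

q₁* = q₂* = 157.0; P* = 157.0

Work:
Profit: π_i = P·q_i = (a - q_i - q_j)·q_i
FOC: ∂π_i/∂q_i = a - 2q_i - q_j = 0
Reaction function: q_i = (471 - q_j)/2
Symmetry: q* = 471/3 = 157.0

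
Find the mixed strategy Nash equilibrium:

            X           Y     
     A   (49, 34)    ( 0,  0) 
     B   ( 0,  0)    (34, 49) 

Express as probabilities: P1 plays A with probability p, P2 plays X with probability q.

p = 0.5904, q = 0.4096

Work:
Find probabilities that make opponent indifferent:
P2 chooses q to make P1 indifferent between A and B
P1 chooses p to make P2 indifferent between X and Y
Mixed NE: P1 plays (A: 0.5904, B: 0.4096), P2 plays (X: 0.4096, Y: 0.5904)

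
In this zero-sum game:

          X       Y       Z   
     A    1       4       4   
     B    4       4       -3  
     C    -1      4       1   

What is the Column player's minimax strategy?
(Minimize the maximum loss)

Column should play X or Y or Z (all achieve the minimum), value = 4

Work:
Column player minimizes Row's maximum payoff:
Column X: max payoff to Row = 4
Column Y: max payoff to Row = 4
Column Z: max payoff to Row = 4
Minimum is 4, achieved by columns X, Y, Z (tied).
Each of X or Y or Z is a minimax strategy.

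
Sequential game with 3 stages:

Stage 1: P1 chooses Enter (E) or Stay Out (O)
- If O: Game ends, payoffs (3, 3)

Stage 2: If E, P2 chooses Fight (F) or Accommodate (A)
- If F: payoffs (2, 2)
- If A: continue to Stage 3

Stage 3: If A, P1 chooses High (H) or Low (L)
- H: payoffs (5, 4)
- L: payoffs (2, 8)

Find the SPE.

SPE: (E, A, H); Outcome (5, 4)

Work:
Stage 3: P1 chooses H (5 vs 2)
Stage 2: P2: F->2, A->4 (anticipating H). Choose A
Stage 1: P1: O->3, E->5 (anticipating A, H). Choose E
SPE path: E -> A -> H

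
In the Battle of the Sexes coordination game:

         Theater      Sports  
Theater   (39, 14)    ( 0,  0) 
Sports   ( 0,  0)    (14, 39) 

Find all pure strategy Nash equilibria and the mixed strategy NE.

Pure NE: (Theater, Theater) and (Sports, Sports); Mixed NE: p = 0.7358, q = 0.2642

Work:
Check pure NE:
(Theater, Theater): (39, 14) - no unilateral deviation beneficial
(Sports, Sports): (14, 39) - no unilateral deviation beneficial
Mixed NE: P1 plays Theater with p = 0.7358, P2 plays Theater with q = 0.2642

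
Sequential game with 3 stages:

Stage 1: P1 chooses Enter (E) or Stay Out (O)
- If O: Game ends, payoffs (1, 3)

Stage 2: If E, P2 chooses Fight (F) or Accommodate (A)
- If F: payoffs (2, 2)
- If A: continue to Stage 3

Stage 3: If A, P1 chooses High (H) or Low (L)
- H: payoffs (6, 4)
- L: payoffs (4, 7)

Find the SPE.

SPE: (E, A, H); Outcome (6, 4)

Work:
Stage 3: P1 chooses H (6 vs 4)
Stage 2: P2: F->2, A->4 (anticipating H). Choose A
Stage 1: P1: O->1, E->6 (anticipating A, H). Choose E
SPE path: E -> A -> H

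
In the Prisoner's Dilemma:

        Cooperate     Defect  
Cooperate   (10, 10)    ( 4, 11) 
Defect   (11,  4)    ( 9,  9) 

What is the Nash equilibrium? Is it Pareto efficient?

(Defect, Defect) is NE; not Pareto efficient

Work:
Defect dominates Cooperate for both players:
If P2 cooperates: Defect (11) > Cooperate (10)
If P2 defects: Defect (9) > Cooperate (4)
NE: (Defect, Defect) with payoff (9, 9)
But (Cooperate, Cooperate) = (10, 10) Pareto dominates (9, 9)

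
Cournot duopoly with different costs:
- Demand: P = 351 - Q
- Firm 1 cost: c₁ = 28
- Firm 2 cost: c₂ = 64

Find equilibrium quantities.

q₁* = 119.67, q₂* = 83.67

Work:
Reaction: q₁ = (351 - 28 - q₂)/2
Reaction: q₂ = (351 - 64 - q₁)/2
Solve simultaneously:
q₁* = (351 - 2×28 + 64)/3 = 119.67
q₂* = (351 - 2×64 + 28)/3 = 83.67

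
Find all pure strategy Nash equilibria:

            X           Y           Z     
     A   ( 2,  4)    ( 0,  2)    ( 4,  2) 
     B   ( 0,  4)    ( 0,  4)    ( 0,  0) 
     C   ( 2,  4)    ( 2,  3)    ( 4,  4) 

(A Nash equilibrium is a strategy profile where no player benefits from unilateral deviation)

Nash equilibrium: (A, X), (C, X), (C, Z)

Work:
Best responses:
  P1 vs X: payoffs [2, 0, 2] → best response A/C (payoff 2)
  P1 vs Y: payoffs [0, 0, 2] → best response C (payoff 2)
  P1 vs Z: payoffs [4, 0, 4] → best response A/C (payoff 4)
  P2 vs A: payoffs [4, 2, 2] → best response X (payoff 4)
  P2 vs B: payoffs [4, 4, 0] → best response X/Y (payoff 4)
  P2 vs C: payoffs [4, 3, 4] → best response X/Z (payoff 4)
Mutual best responses: (A,X), (C,X), (C,Z) → Nash equilibria.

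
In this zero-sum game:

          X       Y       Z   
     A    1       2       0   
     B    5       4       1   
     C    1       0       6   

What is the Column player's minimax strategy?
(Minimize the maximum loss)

Column should play Y, value = 4

Work:
Column player minimizes Row's maximum payoff:
Column X: max payoff to Row = 5
Column Y: max payoff to Row = 4
Column Z: max payoff to Row = 6
Minimum is 4, achieved by column Y.
Minimax strategy: Y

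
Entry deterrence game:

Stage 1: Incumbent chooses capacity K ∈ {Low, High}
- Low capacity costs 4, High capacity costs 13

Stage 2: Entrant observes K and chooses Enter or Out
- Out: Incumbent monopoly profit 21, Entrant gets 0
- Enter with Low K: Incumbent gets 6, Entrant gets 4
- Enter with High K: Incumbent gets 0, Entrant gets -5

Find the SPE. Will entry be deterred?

SPE: (High, Enter|Low, Out|High); Entry deterred. Incumbent net profit = 8

Work:
After Low K: Entrant enters (4 > 0)
After High K: Entrant stays out (-5 < 0)
Incumbent: Low → 6−4=2, High → 21−13=8
Incumbent chooses High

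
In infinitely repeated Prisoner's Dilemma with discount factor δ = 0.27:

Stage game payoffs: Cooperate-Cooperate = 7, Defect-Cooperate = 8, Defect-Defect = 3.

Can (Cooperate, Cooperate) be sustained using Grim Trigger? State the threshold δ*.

δ* = 0.2; since δ = 0.27 ≥ 0.2, cooperation can be sustained

Work:
For Grim Trigger:
Cooperate forever: 7/(1-δ)
Defect then punished: 8 + 3·δ/(1-δ)
Need: 7/(1-δ) ≥ 8 + 3·δ/(1-δ)
Solving: δ ≥ (T-R)/(T-P) = (8-7)/(8-3) = 0.2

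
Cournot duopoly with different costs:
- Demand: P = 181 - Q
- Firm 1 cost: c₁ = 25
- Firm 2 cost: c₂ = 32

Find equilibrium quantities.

q₁* = 54.33, q₂* = 47.33

Work:
Reaction: q₁ = (181 - 25 - q₂)/2
Reaction: q₂ = (181 - 32 - q₁)/2
Solve simultaneously:
q₁* = (181 - 2×25 + 32)/3 = 54.33
q₂* = (181 - 2×32 + 25)/3 = 47.33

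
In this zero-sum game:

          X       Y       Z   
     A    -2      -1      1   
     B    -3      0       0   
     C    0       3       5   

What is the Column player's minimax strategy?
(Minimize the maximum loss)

Column should play X, value = 0

Work:
Column player minimizes Row's maximum payoff:
Column X: max payoff to Row = 0
Column Y: max payoff to Row = 3
Column Z: max payoff to Row = 5
Minimum is 0, achieved by column X.
Minimax strategy: X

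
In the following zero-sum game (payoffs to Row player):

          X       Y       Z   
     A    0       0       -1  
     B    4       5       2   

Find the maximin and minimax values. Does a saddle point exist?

Maximin = 2, Minimax = 2, Saddle: True

Work:
Row minimums: [-1, 2] → maximin = 2
Column maximums: [4, 5, 2] → minimax = 2
Saddle point exists! Game value = 2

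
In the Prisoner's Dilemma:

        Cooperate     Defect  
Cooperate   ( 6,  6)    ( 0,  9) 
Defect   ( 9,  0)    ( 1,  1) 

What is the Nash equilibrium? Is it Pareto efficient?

(Defect, Defect) is NE; not Pareto efficient

Work:
Defect dominates Cooperate for both players:
If P2 cooperates: Defect (9) > Cooperate (6)
If P2 defects: Defect (1) > Cooperate (0)
NE: (Defect, Defect) with payoff (1, 1)
But (Cooperate, Cooperate) = (6, 6) Pareto dominates (1, 1)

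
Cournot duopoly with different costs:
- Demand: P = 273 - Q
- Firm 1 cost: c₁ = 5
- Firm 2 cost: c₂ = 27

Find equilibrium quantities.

q₁* = 96.67, q₂* = 74.67

Work:
Reaction: q₁ = (273 - 5 - q₂)/2
Reaction: q₂ = (273 - 27 - q₁)/2
Solve simultaneously:
q₁* = (273 - 2×5 + 27)/3 = 96.67
q₂* = (273 - 2×27 + 5)/3 = 74.67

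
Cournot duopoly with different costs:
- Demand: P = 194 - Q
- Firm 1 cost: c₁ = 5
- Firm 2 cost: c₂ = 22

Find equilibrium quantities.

q₁* = 68.67, q₂* = 51.67

Work:
Reaction: q₁ = (194 - 5 - q₂)/2
Reaction: q₂ = (194 - 22 - q₁)/2
Solve simultaneously:
q₁* = (194 - 2×5 + 22)/3 = 68.67
q₂* = (194 - 2×22 + 5)/3 = 51.67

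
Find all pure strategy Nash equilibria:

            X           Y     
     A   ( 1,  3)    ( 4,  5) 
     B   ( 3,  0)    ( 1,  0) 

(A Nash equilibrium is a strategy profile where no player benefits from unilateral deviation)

Nash equilibrium: (A, Y), (B, X)

Work:
Best responses:
  P1 vs X: payoffs [1, 3] → best response B (payoff 3)
  P1 vs Y: payoffs [4, 1] → best response A (payoff 4)
  P2 vs A: payoffs [3, 5] → best response Y (payoff 5)
  P2 vs B: payoffs [0, 0] → best response X/Y (payoff 0)
Mutual best responses: (A,Y), (B,X) → Nash equilibria.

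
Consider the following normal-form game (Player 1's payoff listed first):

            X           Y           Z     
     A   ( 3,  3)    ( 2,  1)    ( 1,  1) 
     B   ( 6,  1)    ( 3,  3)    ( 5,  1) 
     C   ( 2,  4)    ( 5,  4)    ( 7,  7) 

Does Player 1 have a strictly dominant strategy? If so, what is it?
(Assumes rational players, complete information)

No strictly dominant strategy exists for Player 1

Work:
A strategy strictly dominates another if it gives a strictly higher payoff against every opponent action. Compare each pair of P1's strategies column-by-column:
  A vs B: [3 vs 6, 2 vs 3, 1 vs 5] → A does not strictly dominate B (column X: 3 ≤ 6)
  A vs C: [3 vs 2, 2 vs 5, 1 vs 7] → A does not strictly dominate C (column Y: 2 ≤ 5)
  B vs A: [6 vs 3, 3 vs 2, 5 vs 1] → B strictly dominates A
  B vs C: [6 vs 2, 3 vs 5, 5 vs 7] → B does not strictly dominate C (column Y: 3 ≤ 5)
  C vs A: [2 vs 3, 5 vs 2, 7 vs 1] → C does not strictly dominate A (column X: 2 ≤ 3)
  C vs B: [2 vs 6, 5 vs 3, 7 vs 5] → C does not strictly dominate B (column X: 2 ≤ 6)
No single strategy strictly dominates all others → no strictly dominant strategy.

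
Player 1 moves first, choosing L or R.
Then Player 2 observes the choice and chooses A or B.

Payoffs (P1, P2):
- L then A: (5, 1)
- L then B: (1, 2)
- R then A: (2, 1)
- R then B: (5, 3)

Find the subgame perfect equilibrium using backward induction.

P1 plays R, P2 plays B after L and B after R; Payoff (5, 3)

Work:
Backward induction:
After L: P2 chooses B → P1 gets 1
After R: P2 chooses B → P1 gets 5
P1 chooses R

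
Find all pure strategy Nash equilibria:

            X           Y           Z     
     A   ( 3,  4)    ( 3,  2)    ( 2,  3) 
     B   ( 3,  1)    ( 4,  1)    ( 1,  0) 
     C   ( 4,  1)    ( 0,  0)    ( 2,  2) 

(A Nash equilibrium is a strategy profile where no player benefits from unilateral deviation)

Nash equilibrium: (B, Y), (C, Z)

Work:
Best responses:
  P1 vs X: payoffs [3, 3, 4] → best response C (payoff 4)
  P1 vs Y: payoffs [3, 4, 0] → best response B (payoff 4)
  P1 vs Z: payoffs [2, 1, 2] → best response A/C (payoff 2)
  P2 vs A: payoffs [4, 2, 3] → best response X (payoff 4)
  P2 vs B: payoffs [1, 1, 0] → best response X/Y (payoff 1)
  P2 vs C: payoffs [1, 0, 2] → best response Z (payoff 2)
Mutual best responses: (B,Y), (C,Z) → Nash equilibria.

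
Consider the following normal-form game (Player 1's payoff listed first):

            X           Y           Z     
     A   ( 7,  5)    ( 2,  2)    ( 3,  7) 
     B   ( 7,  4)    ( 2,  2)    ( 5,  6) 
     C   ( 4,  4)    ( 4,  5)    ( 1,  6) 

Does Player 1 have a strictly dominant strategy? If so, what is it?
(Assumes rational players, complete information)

No strictly dominant strategy exists for Player 1

Work:
A strategy strictly dominates another if it gives a strictly higher payoff against every opponent action. Compare each pair of P1's strategies column-by-column:
  A vs B: [7 vs 7, 2 vs 2, 3 vs 5] → A does not strictly dominate B (column X: 7 ≤ 7)
  A vs C: [7 vs 4, 2 vs 4, 3 vs 1] → A does not strictly dominate C (column Y: 2 ≤ 4)
  B vs A: [7 vs 7, 2 vs 2, 5 vs 3] → B does not strictly dominate A (column X: 7 ≤ 7)
  B vs C: [7 vs 4, 2 vs 4, 5 vs 1] → B does not strictly dominate C (column Y: 2 ≤ 4)
  C vs A: [4 vs 7, 4 vs 2, 1 vs 3] → C does not strictly dominate A (column X: 4 ≤ 7)
  C vs B: [4 vs 7, 4 vs 2, 1 vs 5] → C does not strictly dominate B (column X: 4 ≤ 7)
No single strategy strictly dominates all others → no strictly dominant strategy.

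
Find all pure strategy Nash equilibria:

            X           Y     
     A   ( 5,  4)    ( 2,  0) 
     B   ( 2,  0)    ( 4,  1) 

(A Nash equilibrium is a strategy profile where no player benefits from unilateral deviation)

Nash equilibrium: (A, X), (B, Y)

Work:
Best responses:
  P1 vs X: payoffs [5, 2] → best response A (payoff 5)
  P1 vs Y: payoffs [2, 4] → best response B (payoff 4)
  P2 vs A: payoffs [4, 0] → best response X (payoff 4)
  P2 vs B: payoffs [0, 1] → best response Y (payoff 1)
Mutual best responses: (A,X), (B,Y) → Nash equilibria.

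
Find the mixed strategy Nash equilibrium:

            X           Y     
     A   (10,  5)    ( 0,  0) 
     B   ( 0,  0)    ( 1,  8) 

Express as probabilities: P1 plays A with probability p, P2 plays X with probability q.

p = 0.6154, q = 0.0909

Work:
Find probabilities that make opponent indifferent:
P2 chooses q to make P1 indifferent between A and B
P1 chooses p to make P2 indifferent between X and Y
Mixed NE: P1 plays (A: 0.6154, B: 0.3846), P2 plays (X: 0.0909, Y: 0.9091)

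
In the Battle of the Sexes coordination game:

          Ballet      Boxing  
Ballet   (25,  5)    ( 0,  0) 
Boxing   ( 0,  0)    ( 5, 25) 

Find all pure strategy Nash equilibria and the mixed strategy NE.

Pure NE: (Ballet, Ballet) and (Boxing, Boxing); Mixed NE: p = 0.8333, q = 0.1667

Work:
Check pure NE:
(Ballet, Ballet): (25, 5) - no unilateral deviation beneficial
(Boxing, Boxing): (5, 25) - no unilateral deviation beneficial
Mixed NE: P1 plays Ballet with p = 0.8333, P2 plays Ballet with q = 0.1667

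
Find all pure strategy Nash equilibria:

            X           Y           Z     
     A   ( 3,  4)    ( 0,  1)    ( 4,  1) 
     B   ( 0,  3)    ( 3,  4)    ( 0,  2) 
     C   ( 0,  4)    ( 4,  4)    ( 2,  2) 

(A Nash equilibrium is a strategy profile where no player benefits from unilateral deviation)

Nash equilibrium: (A, X), (C, Y)

Work:
Best responses:
  P1 vs X: payoffs [3, 0, 0] → best response A (payoff 3)
  P1 vs Y: payoffs [0, 3, 4] → best response C (payoff 4)
  P1 vs Z: payoffs [4, 0, 2] → best response A (payoff 4)
  P2 vs A: payoffs [4, 1, 1] → best response X (payoff 4)
  P2 vs B: payoffs [3, 4, 2] → best response Y (payoff 4)
  P2 vs C: payoffs [4, 4, 2] → best response X/Y (payoff 4)
Mutual best responses: (A,X), (C,Y) → Nash equilibria.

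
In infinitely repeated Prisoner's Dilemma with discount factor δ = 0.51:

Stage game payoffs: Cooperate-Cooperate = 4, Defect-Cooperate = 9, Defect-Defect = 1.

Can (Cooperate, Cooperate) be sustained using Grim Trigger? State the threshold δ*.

δ* = 0.625; since δ = 0.51 < 0.625, cooperation cannot be sustained

Work:
For Grim Trigger:
Cooperate forever: 4/(1-δ)
Defect then punished: 9 + 1·δ/(1-δ)
Need: 4/(1-δ) ≥ 9 + 1·δ/(1-δ)
Solving: δ ≥ (T-R)/(T-P) = (9-4)/(9-1) = 0.625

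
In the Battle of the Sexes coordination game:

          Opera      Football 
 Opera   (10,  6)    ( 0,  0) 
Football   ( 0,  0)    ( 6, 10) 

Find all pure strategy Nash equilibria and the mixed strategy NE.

Pure NE: (Opera, Opera) and (Football, Football); Mixed NE: p = 0.625, q = 0.375

Work:
Check pure NE:
(Opera, Opera): (10, 6) - no unilateral deviation beneficial
(Football, Football): (6, 10) - no unilateral deviation beneficial
Mixed NE: P1 plays Opera with p = 0.625, P2 plays Opera with q = 0.375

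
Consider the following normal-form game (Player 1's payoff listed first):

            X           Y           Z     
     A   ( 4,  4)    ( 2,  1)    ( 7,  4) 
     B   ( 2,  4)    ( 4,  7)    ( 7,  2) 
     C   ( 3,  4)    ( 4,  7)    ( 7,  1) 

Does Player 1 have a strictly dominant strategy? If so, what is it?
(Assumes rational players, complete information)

No strictly dominant strategy exists for Player 1

Work:
A strategy strictly dominates another if it gives a strictly higher payoff against every opponent action. Compare each pair of P1's strategies column-by-column:
  A vs B: [4 vs 2, 2 vs 4, 7 vs 7] → A does not strictly dominate B (column Y: 2 ≤ 4)
  A vs C: [4 vs 3, 2 vs 4, 7 vs 7] → A does not strictly dominate C (column Y: 2 ≤ 4)
  B vs A: [2 vs 4, 4 vs 2, 7 vs 7] → B does not strictly dominate A (column X: 2 ≤ 4)
  B vs C: [2 vs 3, 4 vs 4, 7 vs 7] → B does not strictly dominate C (column X: 2 ≤ 3)
  C vs A: [3 vs 4, 4 vs 2, 7 vs 7] → C does not strictly dominate A (column X: 3 ≤ 4)
  C vs B: [3 vs 2, 4 vs 4, 7 vs 7] → C does not strictly dominate B (column Y: 4 ≤ 4)
No single strategy strictly dominates all others → no strictly dominant strategy.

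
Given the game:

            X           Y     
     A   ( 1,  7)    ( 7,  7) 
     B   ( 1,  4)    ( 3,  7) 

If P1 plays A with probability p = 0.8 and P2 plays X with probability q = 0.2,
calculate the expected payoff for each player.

E[P1] = 5.16, E[P2] = 6.88

Work:
E[P1] = p·q·π₁(A,X) + p·(1-q)·π₁(A,Y) + (1-p)·q·π₁(B,X) + (1-p)·(1-q)·π₁(B,Y)
= 0.8·0.2·1 + 0.8·0.8·7 + 0.2·0.2·1 + 0.2·0.8·3
= 5.16

E[P2] = 6.88 (similar calculation)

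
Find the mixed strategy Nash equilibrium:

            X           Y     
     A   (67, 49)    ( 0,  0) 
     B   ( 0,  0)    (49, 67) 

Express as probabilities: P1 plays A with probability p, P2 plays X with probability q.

p = 0.5776, q = 0.4224

Work:
Find probabilities that make opponent indifferent:
P2 chooses q to make P1 indifferent between A and B
P1 chooses p to make P2 indifferent between X and Y
Mixed NE: P1 plays (A: 0.5776, B: 0.4224), P2 plays (X: 0.4224, Y: 0.5776)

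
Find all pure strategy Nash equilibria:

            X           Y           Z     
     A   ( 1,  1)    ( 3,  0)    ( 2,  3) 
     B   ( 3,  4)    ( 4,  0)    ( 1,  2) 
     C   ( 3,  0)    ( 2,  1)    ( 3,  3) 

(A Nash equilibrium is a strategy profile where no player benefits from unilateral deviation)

Nash equilibrium: (B, X), (C, Z)

Work:
Best responses:
  P1 vs X: payoffs [1, 3, 3] → best response B/C (payoff 3)
  P1 vs Y: payoffs [3, 4, 2] → best response B (payoff 4)
  P1 vs Z: payoffs [2, 1, 3] → best response C (payoff 3)
  P2 vs A: payoffs [1, 0, 3] → best response Z (payoff 3)
  P2 vs B: payoffs [4, 0, 2] → best response X (payoff 4)
  P2 vs C: payoffs [0, 1, 3] → best response Z (payoff 3)
Mutual best responses: (B,X), (C,Z) → Nash equilibria.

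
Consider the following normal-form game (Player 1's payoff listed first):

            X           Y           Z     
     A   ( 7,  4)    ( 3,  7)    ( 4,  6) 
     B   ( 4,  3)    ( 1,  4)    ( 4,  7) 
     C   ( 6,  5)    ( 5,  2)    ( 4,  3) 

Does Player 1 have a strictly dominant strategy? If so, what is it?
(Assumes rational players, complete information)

No strictly dominant strategy exists for Player 1

Work:
A strategy strictly dominates another if it gives a strictly higher payoff against every opponent action. Compare each pair of P1's strategies column-by-column:
  A vs B: [7 vs 4, 3 vs 1, 4 vs 4] → A does not strictly dominate B (column Z: 4 ≤ 4)
  A vs C: [7 vs 6, 3 vs 5, 4 vs 4] → A does not strictly dominate C (column Y: 3 ≤ 5)
  B vs A: [4 vs 7, 1 vs 3, 4 vs 4] → B does not strictly dominate A (column X: 4 ≤ 7)
  B vs C: [4 vs 6, 1 vs 5, 4 vs 4] → B does not strictly dominate C (column X: 4 ≤ 6)
  C vs A: [6 vs 7, 5 vs 3, 4 vs 4] → C does not strictly dominate A (column X: 6 ≤ 7)
  C vs B: [6 vs 4, 5 vs 1, 4 vs 4] → C does not strictly dominate B (column Z: 4 ≤ 4)
No single strategy strictly dominates all others → no strictly dominant strategy.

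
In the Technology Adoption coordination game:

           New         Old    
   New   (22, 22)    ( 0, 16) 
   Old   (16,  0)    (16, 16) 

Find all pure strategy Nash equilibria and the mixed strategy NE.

Pure NE: (New, New) and (Old, Old); Mixed NE: p = 0.7273, q = 0.7273

Work:
Check pure NE:
(New, New): (22, 22) - no unilateral deviation beneficial
(Old, Old): (16, 16) - no unilateral deviation beneficial
Mixed NE: P1 plays New with p = 0.7273, P2 plays New with q = 0.7273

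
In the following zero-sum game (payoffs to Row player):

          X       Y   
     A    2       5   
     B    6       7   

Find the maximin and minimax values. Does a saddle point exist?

Maximin = 6, Minimax = 6, Saddle: True

Work:
Row minimums: [2, 6] → maximin = 6
Column maximums: [6, 7] → minimax = 6
Saddle point exists! Game value = 6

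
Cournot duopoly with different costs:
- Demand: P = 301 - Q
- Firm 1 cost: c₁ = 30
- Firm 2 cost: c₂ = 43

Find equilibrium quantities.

q₁* = 94.67, q₂* = 81.67

Work:
Reaction: q₁ = (301 - 30 - q₂)/2
Reaction: q₂ = (301 - 43 - q₁)/2
Solve simultaneously:
q₁* = (301 - 2×30 + 43)/3 = 94.67
q₂* = (301 - 2×43 + 30)/3 = 81.67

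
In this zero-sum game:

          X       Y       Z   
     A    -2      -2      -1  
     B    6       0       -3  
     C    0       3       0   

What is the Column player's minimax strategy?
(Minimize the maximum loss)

Column should play Z, value = 0

Work:
Column player minimizes Row's maximum payoff:
Column X: max payoff to Row = 6
Column Y: max payoff to Row = 3
Column Z: max payoff to Row = 0
Minimum is 0, achieved by column Z.
Minimax strategy: Z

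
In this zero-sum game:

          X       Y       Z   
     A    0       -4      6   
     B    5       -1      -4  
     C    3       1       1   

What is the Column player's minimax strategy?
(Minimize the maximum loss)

Column should play Y, value = 1

Work:
Column player minimizes Row's maximum payoff:
Column X: max payoff to Row = 5
Column Y: max payoff to Row = 1
Column Z: max payoff to Row = 6
Minimum is 1, achieved by column Y.
Minimax strategy: Y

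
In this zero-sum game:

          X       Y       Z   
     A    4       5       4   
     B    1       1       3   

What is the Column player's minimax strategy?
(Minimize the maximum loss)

Column should play X or Z (all achieve the minimum), value = 4

Work:
Column player minimizes Row's maximum payoff:
Column X: max payoff to Row = 4
Column Y: max payoff to Row = 5
Column Z: max payoff to Row = 4
Minimum is 4, achieved by columns X, Z (tied).
Each of X or Z is a minimax strategy.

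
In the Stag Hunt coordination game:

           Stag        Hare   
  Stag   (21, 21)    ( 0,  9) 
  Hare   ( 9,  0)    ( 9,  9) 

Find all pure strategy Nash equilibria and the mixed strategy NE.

Pure NE: (Stag, Stag) and (Hare, Hare); Mixed NE: p = 0.4286, q = 0.4286

Work:
Check pure NE:
(Stag, Stag): (21, 21) - no unilateral deviation beneficial
(Hare, Hare): (9, 9) - no unilateral deviation beneficial
Mixed NE: P1 plays Stag with p = 0.4286, P2 plays Stag with q = 0.4286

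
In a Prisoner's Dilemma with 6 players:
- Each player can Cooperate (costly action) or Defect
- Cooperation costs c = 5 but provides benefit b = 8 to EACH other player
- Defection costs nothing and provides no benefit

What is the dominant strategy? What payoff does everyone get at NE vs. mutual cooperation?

Dominant: Defect; NE payoff = 0; Coop payoff = 35

Work:
Defect dominates (saves cost c = 5, benefit to others is external)
NE: All defect → everyone gets 0
If all cooperate: each receives (5)×8 - 5 = 35
Social dilemma: 35 > 0 but NE gives 0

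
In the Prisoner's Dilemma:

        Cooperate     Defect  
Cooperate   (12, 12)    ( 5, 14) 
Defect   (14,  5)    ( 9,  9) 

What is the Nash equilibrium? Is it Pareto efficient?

(Defect, Defect) is NE; not Pareto efficient

Work:
Defect dominates Cooperate for both players:
If P2 cooperates: Defect (14) > Cooperate (12)
If P2 defects: Defect (9) > Cooperate (5)
NE: (Defect, Defect) with payoff (9, 9)
But (Cooperate, Cooperate) = (12, 12) Pareto dominates (9, 9)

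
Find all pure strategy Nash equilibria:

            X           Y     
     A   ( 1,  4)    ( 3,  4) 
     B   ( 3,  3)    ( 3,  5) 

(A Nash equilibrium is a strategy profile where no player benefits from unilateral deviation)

Nash equilibrium: (A, Y), (B, Y)

Work:
Best responses:
  P1 vs X: payoffs [1, 3] → best response B (payoff 3)
  P1 vs Y: payoffs [3, 3] → best response A/B (payoff 3)
  P2 vs A: payoffs [4, 4] → best response X/Y (payoff 4)
  P2 vs B: payoffs [3, 5] → best response Y (payoff 5)
Mutual best responses: (A,Y), (B,Y) → Nash equilibria.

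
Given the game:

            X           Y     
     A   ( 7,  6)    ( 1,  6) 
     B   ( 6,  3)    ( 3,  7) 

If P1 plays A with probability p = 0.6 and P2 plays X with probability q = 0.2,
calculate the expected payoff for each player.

E[P1] = 2.76, E[P2] = 6.08

Work:
E[P1] = p·q·π₁(A,X) + p·(1-q)·π₁(A,Y) + (1-p)·q·π₁(B,X) + (1-p)·(1-q)·π₁(B,Y)
= 0.6·0.2·7 + 0.6·0.8·1 + 0.4·0.2·6 + 0.4·0.8·3
= 2.76

E[P2] = 6.08 (similar calculation)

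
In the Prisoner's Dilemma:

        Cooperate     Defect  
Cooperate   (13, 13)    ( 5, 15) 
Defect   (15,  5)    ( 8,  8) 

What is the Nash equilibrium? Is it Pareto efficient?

(Defect, Defect) is NE; not Pareto efficient

Work:
Defect dominates Cooperate for both players:
If P2 cooperates: Defect (15) > Cooperate (13)
If P2 defects: Defect (8) > Cooperate (5)
NE: (Defect, Defect) with payoff (8, 8)
But (Cooperate, Cooperate) = (13, 13) Pareto dominates (8, 8)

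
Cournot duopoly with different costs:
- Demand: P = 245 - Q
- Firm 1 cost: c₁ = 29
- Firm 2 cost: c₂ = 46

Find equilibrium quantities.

q₁* = 77.67, q₂* = 60.67

Work:
Reaction: q₁ = (245 - 29 - q₂)/2
Reaction: q₂ = (245 - 46 - q₁)/2
Solve simultaneously:
q₁* = (245 - 2×29 + 46)/3 = 77.67
q₂* = (245 - 2×46 + 29)/3 = 60.67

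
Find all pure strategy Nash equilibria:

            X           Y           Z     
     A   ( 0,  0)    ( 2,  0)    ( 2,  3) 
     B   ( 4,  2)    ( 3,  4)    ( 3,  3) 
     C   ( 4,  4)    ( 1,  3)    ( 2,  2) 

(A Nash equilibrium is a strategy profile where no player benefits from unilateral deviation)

Nash equilibrium: (B, Y), (C, X)

Work:
Best responses:
  P1 vs X: payoffs [0, 4, 4] → best response B/C (payoff 4)
  P1 vs Y: payoffs [2, 3, 1] → best response B (payoff 3)
  P1 vs Z: payoffs [2, 3, 2] → best response B (payoff 3)
  P2 vs A: payoffs [0, 0, 3] → best response Z (payoff 3)
  P2 vs B: payoffs [2, 4, 3] → best response Y (payoff 4)
  P2 vs C: payoffs [4, 3, 2] → best response X (payoff 4)
Mutual best responses: (B,Y), (C,X) → Nash equilibria.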